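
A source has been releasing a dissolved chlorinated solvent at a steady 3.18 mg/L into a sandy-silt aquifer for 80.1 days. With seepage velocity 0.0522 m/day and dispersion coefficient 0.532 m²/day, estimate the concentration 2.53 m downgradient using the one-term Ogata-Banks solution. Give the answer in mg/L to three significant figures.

1.82 mg/L

For a continuous step input, C/C₀ ≈ ½·erfc((x−vt)/(2√(Dt))).
vt = 0.0522 × 80.1 = 4.18122 m and 2√(Dt) = 2√(0.532 × 80.1) = 13.06 m.
Argument (x−vt)/(2√(Dt)) = (2.53 − 4.18122)/13.06 = -0.1264; ½·erfc(-0.1264) = 0.5709.
C = 3.18 × 0.5709 = 1.82 mg/L.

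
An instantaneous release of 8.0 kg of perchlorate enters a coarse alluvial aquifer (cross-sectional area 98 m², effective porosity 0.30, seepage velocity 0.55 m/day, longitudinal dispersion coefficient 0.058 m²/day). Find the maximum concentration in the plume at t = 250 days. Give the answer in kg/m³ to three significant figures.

The peak of an instantaneous 1D plume sits at x = vt; there the Gaussian factor is 1 and C_max = M/(n_e·A·√(4πDt)), where n_e·A is the pore area the mass is dissolved in.
√(4πDt) = √(4π × 0.058 × 250) = 13.50 m, so C_max = 8.0/(0.30 × 98 × 13.50) = 0.0202 kg/m³.

0.0202 kg/m³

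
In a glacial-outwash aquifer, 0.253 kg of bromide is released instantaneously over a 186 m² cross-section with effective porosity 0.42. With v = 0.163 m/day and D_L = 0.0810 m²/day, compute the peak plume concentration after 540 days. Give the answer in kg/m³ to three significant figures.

0.000138 kg/m³

The peak of an instantaneous 1D plume sits at x = vt; there the Gaussian factor is 1 and C_max = M/(n_e·A·√(4πDt)), where n_e·A is the pore area the mass is dissolved in.
√(4πDt) = √(4π × 0.0810 × 540) = 23.44 m, so C_max = 0.253/(0.42 × 186 × 23.44) = 0.000138 kg/m³.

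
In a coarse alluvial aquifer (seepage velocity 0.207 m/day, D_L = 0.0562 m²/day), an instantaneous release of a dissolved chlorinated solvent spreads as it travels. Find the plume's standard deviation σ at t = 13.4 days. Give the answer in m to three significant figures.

1.23 m

Dispersive spreading gives a Gaussian with σ² = 2Dt; advection only shifts the center.
σ = √(2 × 0.0562 × 13.4) = 1.23 m.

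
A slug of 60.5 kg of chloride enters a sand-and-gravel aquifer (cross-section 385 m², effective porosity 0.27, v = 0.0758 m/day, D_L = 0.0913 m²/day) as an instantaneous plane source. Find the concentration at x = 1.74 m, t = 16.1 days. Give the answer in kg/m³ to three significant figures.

For an instantaneous plane source, C(x,t) = M/(n_e·A·√(4πDt)) · exp(−(x−vt)²/(4Dt)), with n_e·A the pore (flow) area.
Plume center vt = 0.0758 × 16.1 = 1.22038 m, so the well at 1.74 m is 0.51962 m downgradient of the peak.
√(4πDt) = 4.298 m, giving peak height M/(n_e·A·√(4πDt)) = 60.5/(0.27 × 385 × 4.298) = 0.1354 kg/m³.
(x−vt)²/(4Dt) = (0.51962)²/(4 × 0.0913 × 16.1) = 0.04592; exp(−0.04592) = 0.9551.
C = 0.1354 × 0.9551 = 0.129 kg/m³.

0.129 kg/m³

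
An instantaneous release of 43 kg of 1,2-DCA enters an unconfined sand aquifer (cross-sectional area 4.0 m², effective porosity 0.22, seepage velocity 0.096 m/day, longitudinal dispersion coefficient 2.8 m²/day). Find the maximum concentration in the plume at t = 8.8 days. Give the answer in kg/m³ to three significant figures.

The peak of an instantaneous 1D plume sits at x = vt; there the Gaussian factor is 1 and C_max = M/(n_e·A·√(4πDt)), where n_e·A is the pore area the mass is dissolved in.
√(4πDt) = √(4π × 2.8 × 8.8) = 17.60 m, so C_max = 43/(0.22 × 4.0 × 17.60) = 2.78 kg/m³.

2.78 kg/m³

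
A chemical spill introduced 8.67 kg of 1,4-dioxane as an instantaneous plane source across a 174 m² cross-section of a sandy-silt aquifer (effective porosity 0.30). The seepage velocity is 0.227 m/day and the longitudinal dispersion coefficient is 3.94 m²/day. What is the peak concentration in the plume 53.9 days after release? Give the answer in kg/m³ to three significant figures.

The peak of an instantaneous 1D plume sits at x = vt; there the Gaussian factor is 1 and C_max = M/(n_e·A·√(4πDt)), where n_e·A is the pore area the mass is dissolved in.
√(4πDt) = √(4π × 3.94 × 53.9) = 51.66 m, so C_max = 8.67/(0.30 × 174 × 51.66) = 0.00322 kg/m³.

0.00322 kg/m³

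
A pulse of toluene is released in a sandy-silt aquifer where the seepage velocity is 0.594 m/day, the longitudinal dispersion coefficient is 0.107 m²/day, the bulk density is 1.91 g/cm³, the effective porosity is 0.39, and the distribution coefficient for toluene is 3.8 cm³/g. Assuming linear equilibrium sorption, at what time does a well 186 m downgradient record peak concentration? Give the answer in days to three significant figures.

6130 days

Retardation factor R = 1 + ρ_b·K_d/n = 1 + 1.91 × 3.8/0.39 = 19.61.
Sorption retards both mechanisms: v_R = v/R = 0.03029 m/day, D_R = D/R = 0.005456 m²/day.
Peak time from v_R²t² + 2D_R t − x² = 0: t = (√(D_R² + v_R²x²) − D_R)/v_R².
√(D_R² + v_R²x²) = √(0.005456² + 0.03029² × 186²) = 5.634; v_R² = 0.0009175.
t = (5.634 − 0.005456)/0.0009175 = 6130 days.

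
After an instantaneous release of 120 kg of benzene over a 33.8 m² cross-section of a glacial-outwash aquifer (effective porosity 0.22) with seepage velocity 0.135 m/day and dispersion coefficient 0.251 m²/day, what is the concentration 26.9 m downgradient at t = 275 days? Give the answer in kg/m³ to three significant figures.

For an instantaneous plane source, C(x,t) = M/(n_e·A·√(4πDt)) · exp(−(x−vt)²/(4Dt)), with n_e·A the pore (flow) area.
Plume center vt = 0.135 × 275 = 37.125 m, so the well at 26.9 m is 10.225 m upgradient of the peak.
√(4πDt) = 29.45 m, giving peak height M/(n_e·A·√(4πDt)) = 120/(0.22 × 33.8 × 29.45) = 0.5480 kg/m³.
(x−vt)²/(4Dt) = (-10.225)²/(4 × 0.251 × 275) = 0.3787; exp(−0.3787) = 0.6848.
C = 0.5480 × 0.6848 = 0.375 kg/m³.

0.375 kg/m³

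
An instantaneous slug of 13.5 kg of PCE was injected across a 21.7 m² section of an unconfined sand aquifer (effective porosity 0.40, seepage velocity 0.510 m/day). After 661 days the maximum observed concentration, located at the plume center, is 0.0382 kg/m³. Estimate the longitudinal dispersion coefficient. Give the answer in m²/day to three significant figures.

0.200 m²/day

At the plume center C_max = M/(n_e·A·√(4πDt)), so D = M²/(4πt·(n_e·A·C_max)²).
n_e·A·C_max = 0.40 × 21.7 × 0.0382 = 0.3316 kg/m.
D = 13.5²/(4π × 661 × 0.3316²) = 0.200 m²/day.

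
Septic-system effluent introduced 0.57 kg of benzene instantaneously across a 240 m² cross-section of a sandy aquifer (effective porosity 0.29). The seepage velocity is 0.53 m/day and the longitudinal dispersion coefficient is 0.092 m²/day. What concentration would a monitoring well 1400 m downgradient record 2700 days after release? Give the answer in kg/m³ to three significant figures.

For an instantaneous plane source, C(x,t) = M/(n_e·A·√(4πDt)) · exp(−(x−vt)²/(4Dt)), with n_e·A the pore (flow) area.
Plume center vt = 0.53 × 2700 = 1431 m, so the well at 1400 m is 31 m upgradient of the peak.
√(4πDt) = 55.87 m, giving peak height M/(n_e·A·√(4πDt)) = 0.57/(0.29 × 240 × 55.87) = 0.0001466 kg/m³.
(x−vt)²/(4Dt) = (-31)²/(4 × 0.092 × 2700) = 0.9672; exp(−0.9672) = 0.3801.
C = 0.0001466 × 0.3801 = 5.57e-05 kg/m³.

5.57e-05 kg/m³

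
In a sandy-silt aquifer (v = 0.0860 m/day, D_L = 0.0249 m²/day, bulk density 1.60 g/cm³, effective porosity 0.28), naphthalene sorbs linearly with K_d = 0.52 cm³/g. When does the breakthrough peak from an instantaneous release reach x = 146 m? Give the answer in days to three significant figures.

6730 days

Retardation factor R = 1 + ρ_b·K_d/n = 1 + 1.60 × 0.52/0.28 = 3.971.
Sorption retards both mechanisms: v_R = v/R = 0.02166 m/day, D_R = D/R = 0.006270 m²/day.
Peak time from v_R²t² + 2D_R t − x² = 0: t = (√(D_R² + v_R²x²) − D_R)/v_R².
√(D_R² + v_R²x²) = √(0.006270² + 0.02166² × 146²) = 3.162; v_R² = 0.0004692.
t = (3.162 − 0.006270)/0.0004692 = 6730 days.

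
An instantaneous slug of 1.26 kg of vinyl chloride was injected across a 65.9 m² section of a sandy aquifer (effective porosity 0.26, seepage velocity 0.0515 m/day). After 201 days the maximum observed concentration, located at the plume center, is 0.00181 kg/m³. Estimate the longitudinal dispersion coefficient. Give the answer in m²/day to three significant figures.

0.654 m²/day

At the plume center C_max = M/(n_e·A·√(4πDt)), so D = M²/(4πt·(n_e·A·C_max)²).
n_e·A·C_max = 0.26 × 65.9 × 0.00181 = 0.03101 kg/m.
D = 1.26²/(4π × 201 × 0.03101²) = 0.654 m²/day.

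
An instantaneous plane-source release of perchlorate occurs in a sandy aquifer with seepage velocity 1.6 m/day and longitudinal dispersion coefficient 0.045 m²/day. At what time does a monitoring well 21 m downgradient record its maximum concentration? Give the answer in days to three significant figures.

For the 1D instantaneous-source solution, setting ∂C/∂t = 0 at fixed x gives v²t² + 2Dt − x² = 0, so t = (√(D² + v²x²) − D)/v².
√(D² + v²x²) = √(0.045² + 1.6² × 21²) = 33.60; v² = 2.56.
t = (33.60 − 0.045)/2.56 = 13.1 days (vs. the pure-advection estimate x/v = 13.1 d).

13.1 days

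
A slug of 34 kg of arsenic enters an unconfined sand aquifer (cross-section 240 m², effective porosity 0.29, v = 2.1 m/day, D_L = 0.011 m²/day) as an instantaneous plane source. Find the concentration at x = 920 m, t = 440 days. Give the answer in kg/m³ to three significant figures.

0.0274 kg/m³

For an instantaneous plane source, C(x,t) = M/(n_e·A·√(4πDt)) · exp(−(x−vt)²/(4Dt)), with n_e·A the pore (flow) area.
Plume center vt = 2.1 × 440 = 924 m, so the well at 920 m is 4 m upgradient of the peak.
√(4πDt) = 7.799 m, giving peak height M/(n_e·A·√(4πDt)) = 34/(0.29 × 240 × 7.799) = 0.06264 kg/m³.
(x−vt)²/(4Dt) = (-4)²/(4 × 0.011 × 440) = 0.8264; exp(−0.8264) = 0.4376.
C = 0.06264 × 0.4376 = 0.0274 kg/m³.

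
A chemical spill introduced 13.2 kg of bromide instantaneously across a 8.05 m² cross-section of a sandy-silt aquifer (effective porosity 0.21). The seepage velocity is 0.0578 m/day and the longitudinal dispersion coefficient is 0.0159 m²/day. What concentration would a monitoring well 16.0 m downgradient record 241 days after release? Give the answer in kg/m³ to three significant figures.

For an instantaneous plane source, C(x,t) = M/(n_e·A·√(4πDt)) · exp(−(x−vt)²/(4Dt)), with n_e·A the pore (flow) area.
Plume center vt = 0.0578 × 241 = 13.9298 m, so the well at 16.0 m is 2.0702 m downgradient of the peak.
√(4πDt) = 6.939 m, giving peak height M/(n_e·A·√(4πDt)) = 13.2/(0.21 × 8.05 × 6.939) = 1.125 kg/m³.
(x−vt)²/(4Dt) = (2.0702)²/(4 × 0.0159 × 241) = 0.2796; exp(−0.2796) = 0.7561.
C = 1.125 × 0.7561 = 0.851 kg/m³.

0.851 kg/m³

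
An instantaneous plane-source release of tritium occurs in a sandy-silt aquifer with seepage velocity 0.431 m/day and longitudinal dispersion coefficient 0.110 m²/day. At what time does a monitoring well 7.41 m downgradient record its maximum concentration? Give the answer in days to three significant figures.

For the 1D instantaneous-source solution, setting ∂C/∂t = 0 at fixed x gives v²t² + 2Dt − x² = 0, so t = (√(D² + v²x²) − D)/v².
√(D² + v²x²) = √(0.110² + 0.431² × 7.41²) = 3.196; v² = 0.185761.
t = (3.196 − 0.110)/0.185761 = 16.6 days (vs. the pure-advection estimate x/v = 17.2 d).

16.6 days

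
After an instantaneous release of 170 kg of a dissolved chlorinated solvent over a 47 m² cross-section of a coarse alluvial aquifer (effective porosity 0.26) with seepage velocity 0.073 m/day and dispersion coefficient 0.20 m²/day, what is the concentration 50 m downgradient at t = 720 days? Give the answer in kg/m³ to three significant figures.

0.323 kg/m³

For an instantaneous plane source, C(x,t) = M/(n_e·A·√(4πDt)) · exp(−(x−vt)²/(4Dt)), with n_e·A the pore (flow) area.
Plume center vt = 0.073 × 720 = 52.56 m, so the well at 50 m is 2.56 m upgradient of the peak.
√(4πDt) = 42.54 m, giving peak height M/(n_e·A·√(4πDt)) = 170/(0.26 × 47 × 42.54) = 0.3270 kg/m³.
(x−vt)²/(4Dt) = (-2.56)²/(4 × 0.20 × 720) = 0.01138; exp(−0.01138) = 0.9887.
C = 0.3270 × 0.9887 = 0.323 kg/m³.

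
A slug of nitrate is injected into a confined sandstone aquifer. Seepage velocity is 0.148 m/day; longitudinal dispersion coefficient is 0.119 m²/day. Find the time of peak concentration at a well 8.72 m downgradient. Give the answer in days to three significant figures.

53.7 days

For the 1D instantaneous-source solution, setting ∂C/∂t = 0 at fixed x gives v²t² + 2Dt − x² = 0, so t = (√(D² + v²x²) − D)/v².
√(D² + v²x²) = √(0.119² + 0.148² × 8.72²) = 1.296; v² = 0.021904.
t = (1.296 − 0.119)/0.021904 = 53.7 days (vs. the pure-advection estimate x/v = 58.9 d).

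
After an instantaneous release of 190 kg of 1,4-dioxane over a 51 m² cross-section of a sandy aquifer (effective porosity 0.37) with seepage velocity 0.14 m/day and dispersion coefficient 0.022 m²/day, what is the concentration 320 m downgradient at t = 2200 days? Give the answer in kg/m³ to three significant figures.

For an instantaneous plane source, C(x,t) = M/(n_e·A·√(4πDt)) · exp(−(x−vt)²/(4Dt)), with n_e·A the pore (flow) area.
Plume center vt = 0.14 × 2200 = 308 m, so the well at 320 m is 12 m downgradient of the peak.
√(4πDt) = 24.66 m, giving peak height M/(n_e·A·√(4πDt)) = 190/(0.37 × 51 × 24.66) = 0.4083 kg/m³.
(x−vt)²/(4Dt) = (12)²/(4 × 0.022 × 2200) = 0.7438; exp(−0.7438) = 0.4753.
C = 0.4083 × 0.4753 = 0.194 kg/m³.

0.194 kg/m³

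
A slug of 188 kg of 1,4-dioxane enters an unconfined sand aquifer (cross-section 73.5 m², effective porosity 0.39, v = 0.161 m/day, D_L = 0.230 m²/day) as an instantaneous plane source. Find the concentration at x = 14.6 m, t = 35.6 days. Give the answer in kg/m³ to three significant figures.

0.0586 kg/m³

For an instantaneous plane source, C(x,t) = M/(n_e·A·√(4πDt)) · exp(−(x−vt)²/(4Dt)), with n_e·A the pore (flow) area.
Plume center vt = 0.161 × 35.6 = 5.7316 m, so the well at 14.6 m is 8.8684 m downgradient of the peak.
√(4πDt) = 10.14 m, giving peak height M/(n_e·A·√(4πDt)) = 188/(0.39 × 73.5 × 10.14) = 0.6468 kg/m³.
(x−vt)²/(4Dt) = (8.8684)²/(4 × 0.230 × 35.6) = 2.401; exp(−2.401) = 0.09063.
C = 0.6468 × 0.09063 = 0.0586 kg/m³.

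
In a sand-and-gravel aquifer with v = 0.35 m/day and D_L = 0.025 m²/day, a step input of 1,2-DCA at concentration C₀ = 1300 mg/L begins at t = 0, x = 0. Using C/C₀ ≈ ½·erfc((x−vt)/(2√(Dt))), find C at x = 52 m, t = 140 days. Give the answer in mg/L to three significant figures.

For a continuous step input, C/C₀ ≈ ½·erfc((x−vt)/(2√(Dt))).
vt = 0.35 × 140 = 49 m and 2√(Dt) = 2√(0.025 × 140) = 3.742 m.
Argument (x−vt)/(2√(Dt)) = (52 − 49)/3.742 = 0.8017; ½·erfc(0.8017) = 0.1284.
C = 1300 × 0.1284 = 167 mg/L.

167 mg/L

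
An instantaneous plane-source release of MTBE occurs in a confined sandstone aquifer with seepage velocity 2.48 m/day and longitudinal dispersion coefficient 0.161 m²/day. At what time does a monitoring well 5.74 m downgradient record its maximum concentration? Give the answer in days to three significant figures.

2.29 days

For the 1D instantaneous-source solution, setting ∂C/∂t = 0 at fixed x gives v²t² + 2Dt − x² = 0, so t = (√(D² + v²x²) − D)/v².
√(D² + v²x²) = √(0.161² + 2.48² × 5.74²) = 14.24; v² = 6.1504.
t = (14.24 − 0.161)/6.1504 = 2.29 days (vs. the pure-advection estimate x/v = 2.31 d).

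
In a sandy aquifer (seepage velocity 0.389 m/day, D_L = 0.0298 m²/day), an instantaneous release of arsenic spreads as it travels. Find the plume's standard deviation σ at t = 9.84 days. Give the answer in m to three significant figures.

Dispersive spreading gives a Gaussian with σ² = 2Dt; advection only shifts the center.
σ = √(2 × 0.0298 × 9.84) = 0.766 m.

0.766 m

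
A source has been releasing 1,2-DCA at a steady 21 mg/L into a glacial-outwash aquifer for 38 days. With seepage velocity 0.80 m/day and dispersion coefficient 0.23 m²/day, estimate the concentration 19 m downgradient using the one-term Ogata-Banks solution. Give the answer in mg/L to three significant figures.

20.9 mg/L

For a continuous step input, C/C₀ ≈ ½·erfc((x−vt)/(2√(Dt))).
vt = 0.80 × 38 = 30.4 m and 2√(Dt) = 2√(0.23 × 38) = 5.913 m.
Argument (x−vt)/(2√(Dt)) = (19 − 30.4)/5.913 = -1.928; ½·erfc(-1.928) = 0.9968.
C = 21 × 0.9968 = 20.9 mg/L.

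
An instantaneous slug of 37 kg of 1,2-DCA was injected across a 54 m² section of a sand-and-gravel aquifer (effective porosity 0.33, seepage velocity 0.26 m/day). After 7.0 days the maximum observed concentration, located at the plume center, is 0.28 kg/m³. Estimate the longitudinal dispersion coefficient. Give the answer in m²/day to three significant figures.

At the plume center C_max = M/(n_e·A·√(4πDt)), so D = M²/(4πt·(n_e·A·C_max)²).
n_e·A·C_max = 0.33 × 54 × 0.28 = 4.990 kg/m.
D = 37²/(4π × 7.0 × 4.990²) = 0.625 m²/day.

0.625 m²/day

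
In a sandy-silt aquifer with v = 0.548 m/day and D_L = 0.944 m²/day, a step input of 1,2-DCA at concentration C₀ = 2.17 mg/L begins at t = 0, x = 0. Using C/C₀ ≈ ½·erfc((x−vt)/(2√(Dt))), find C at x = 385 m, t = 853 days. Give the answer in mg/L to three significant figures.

For a continuous step input, C/C₀ ≈ ½·erfc((x−vt)/(2√(Dt))).
vt = 0.548 × 853 = 467.444 m and 2√(Dt) = 2√(0.944 × 853) = 56.75 m.
Argument (x−vt)/(2√(Dt)) = (385 − 467.444)/56.75 = -1.453; ½·erfc(-1.453) = 0.9801.
C = 2.17 × 0.9801 = 2.13 mg/L.

2.13 mg/L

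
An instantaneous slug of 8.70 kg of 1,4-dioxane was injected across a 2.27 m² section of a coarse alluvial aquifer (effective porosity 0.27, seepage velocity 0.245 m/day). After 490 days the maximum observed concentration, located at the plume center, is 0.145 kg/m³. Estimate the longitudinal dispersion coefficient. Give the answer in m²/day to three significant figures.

1.56 m²/day

At the plume center C_max = M/(n_e·A·√(4πDt)), so D = M²/(4πt·(n_e·A·C_max)²).
n_e·A·C_max = 0.27 × 2.27 × 0.145 = 0.08887 kg/m.
D = 8.70²/(4π × 490 × 0.08887²) = 1.56 m²/day.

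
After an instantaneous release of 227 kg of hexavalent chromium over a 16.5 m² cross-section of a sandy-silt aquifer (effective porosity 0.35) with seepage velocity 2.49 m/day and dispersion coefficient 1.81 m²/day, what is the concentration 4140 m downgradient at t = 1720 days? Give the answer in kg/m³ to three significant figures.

0.0386 kg/m³

For an instantaneous plane source, C(x,t) = M/(n_e·A·√(4πDt)) · exp(−(x−vt)²/(4Dt)), with n_e·A the pore (flow) area.
Plume center vt = 2.49 × 1720 = 4282.8 m, so the well at 4140 m is 142.8 m upgradient of the peak.
√(4πDt) = 197.8 m, giving peak height M/(n_e·A·√(4πDt)) = 227/(0.35 × 16.5 × 197.8) = 0.1987 kg/m³.
(x−vt)²/(4Dt) = (-142.8)²/(4 × 1.81 × 1720) = 1.638; exp(−1.638) = 0.1944.
C = 0.1987 × 0.1944 = 0.0386 kg/m³.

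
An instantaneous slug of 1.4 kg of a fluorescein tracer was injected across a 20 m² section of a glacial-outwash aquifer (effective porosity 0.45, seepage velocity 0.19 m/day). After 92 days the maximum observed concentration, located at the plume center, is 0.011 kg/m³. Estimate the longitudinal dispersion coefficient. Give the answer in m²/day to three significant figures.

0.173 m²/day

At the plume center C_max = M/(n_e·A·√(4πDt)), so D = M²/(4πt·(n_e·A·C_max)²).
n_e·A·C_max = 0.45 × 20 × 0.011 = 0.09900 kg/m.
D = 1.4²/(4π × 92 × 0.09900²) = 0.173 m²/day.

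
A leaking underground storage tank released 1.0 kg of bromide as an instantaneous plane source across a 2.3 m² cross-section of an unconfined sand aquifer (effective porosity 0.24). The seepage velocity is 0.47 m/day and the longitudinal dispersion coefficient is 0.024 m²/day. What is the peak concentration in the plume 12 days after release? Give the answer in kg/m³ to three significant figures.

The peak of an instantaneous 1D plume sits at x = vt; there the Gaussian factor is 1 and C_max = M/(n_e·A·√(4πDt)), where n_e·A is the pore area the mass is dissolved in.
√(4πDt) = √(4π × 0.024 × 12) = 1.902 m, so C_max = 1.0/(0.24 × 2.3 × 1.902) = 0.952 kg/m³.

0.952 kg/m³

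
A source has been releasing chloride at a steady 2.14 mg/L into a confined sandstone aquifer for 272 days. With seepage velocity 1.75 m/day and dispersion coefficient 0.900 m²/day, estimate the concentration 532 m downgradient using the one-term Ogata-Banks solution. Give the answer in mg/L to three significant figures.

0.0122 mg/L

For a continuous step input, C/C₀ ≈ ½·erfc((x−vt)/(2√(Dt))).
vt = 1.75 × 272 = 476 m and 2√(Dt) = 2√(0.900 × 272) = 31.29 m.
Argument (x−vt)/(2√(Dt)) = (532 − 476)/31.29 = 1.790; ½·erfc(1.790) = 0.005680.
C = 2.14 × 0.005680 = 0.0122 mg/L.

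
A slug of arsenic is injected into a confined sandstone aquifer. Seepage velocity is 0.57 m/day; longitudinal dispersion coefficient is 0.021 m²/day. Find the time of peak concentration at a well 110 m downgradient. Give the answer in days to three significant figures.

193 days

For the 1D instantaneous-source solution, setting ∂C/∂t = 0 at fixed x gives v²t² + 2Dt − x² = 0, so t = (√(D² + v²x²) − D)/v².
√(D² + v²x²) = √(0.021² + 0.57² × 110²) = 62.70; v² = 0.3249.
t = (62.70 − 0.021)/0.3249 = 193 days (vs. the pure-advection estimate x/v = 193 d).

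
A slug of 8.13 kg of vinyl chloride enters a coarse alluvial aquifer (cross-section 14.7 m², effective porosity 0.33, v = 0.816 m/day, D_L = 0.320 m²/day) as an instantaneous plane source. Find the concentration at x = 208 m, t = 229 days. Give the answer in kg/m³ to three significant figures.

0.0120 kg/m³

For an instantaneous plane source, C(x,t) = M/(n_e·A·√(4πDt)) · exp(−(x−vt)²/(4Dt)), with n_e·A the pore (flow) area.
Plume center vt = 0.816 × 229 = 186.864 m, so the well at 208 m is 21.136 m downgradient of the peak.
√(4πDt) = 30.35 m, giving peak height M/(n_e·A·√(4πDt)) = 8.13/(0.33 × 14.7 × 30.35) = 0.05522 kg/m³.
(x−vt)²/(4Dt) = (21.136)²/(4 × 0.320 × 229) = 1.524; exp(−1.524) = 0.2178.
C = 0.05522 × 0.2178 = 0.0120 kg/m³.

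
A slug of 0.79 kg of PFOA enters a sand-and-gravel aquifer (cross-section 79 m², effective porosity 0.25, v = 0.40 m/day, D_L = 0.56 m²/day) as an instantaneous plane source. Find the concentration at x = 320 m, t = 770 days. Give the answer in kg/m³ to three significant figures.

For an instantaneous plane source, C(x,t) = M/(n_e·A·√(4πDt)) · exp(−(x−vt)²/(4Dt)), with n_e·A the pore (flow) area.
Plume center vt = 0.40 × 770 = 308 m, so the well at 320 m is 12 m downgradient of the peak.
√(4πDt) = 73.61 m, giving peak height M/(n_e·A·√(4πDt)) = 0.79/(0.25 × 79 × 73.61) = 0.0005434 kg/m³.
(x−vt)²/(4Dt) = (12)²/(4 × 0.56 × 770) = 0.08349; exp(−0.08349) = 0.9199.
C = 0.0005434 × 0.9199 = 0.000500 kg/m³.

0.000500 kg/m³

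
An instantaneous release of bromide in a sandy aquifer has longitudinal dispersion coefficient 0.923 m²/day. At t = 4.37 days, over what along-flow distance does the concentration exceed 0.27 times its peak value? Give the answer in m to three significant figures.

9.19 m

The plume is Gaussian with σ = √(2Dt) = √(2 × 0.923 × 4.37) = 2.840 m.
C/C_peak = exp(−Δx²/(2σ²)) = 0.27 ⇒ Δx = σ·√(−2 ln 0.27) = 2.840 × 1.618 = 4.595 m.
Width = 2Δx = 9.19 m.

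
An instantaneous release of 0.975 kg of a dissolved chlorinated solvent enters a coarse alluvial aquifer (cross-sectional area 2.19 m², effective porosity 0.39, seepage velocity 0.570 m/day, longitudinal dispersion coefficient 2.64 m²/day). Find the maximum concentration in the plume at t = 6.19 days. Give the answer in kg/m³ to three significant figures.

0.0797 kg/m³

The peak of an instantaneous 1D plume sits at x = vt; there the Gaussian factor is 1 and C_max = M/(n_e·A·√(4πDt)), where n_e·A is the pore area the mass is dissolved in.
√(4πDt) = √(4π × 2.64 × 6.19) = 14.33 m, so C_max = 0.975/(0.39 × 2.19 × 14.33) = 0.0797 kg/m³.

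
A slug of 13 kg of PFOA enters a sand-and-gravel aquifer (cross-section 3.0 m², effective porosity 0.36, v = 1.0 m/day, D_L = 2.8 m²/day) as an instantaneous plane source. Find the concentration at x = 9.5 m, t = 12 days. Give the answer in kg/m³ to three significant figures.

For an instantaneous plane source, C(x,t) = M/(n_e·A·√(4πDt)) · exp(−(x−vt)²/(4Dt)), with n_e·A the pore (flow) area.
Plume center vt = 1.0 × 12 = 12 m, so the well at 9.5 m is 2.5 m upgradient of the peak.
√(4πDt) = 20.55 m, giving peak height M/(n_e·A·√(4πDt)) = 13/(0.36 × 3.0 × 20.55) = 0.5857 kg/m³.
(x−vt)²/(4Dt) = (-2.5)²/(4 × 2.8 × 12) = 0.04650; exp(−0.04650) = 0.9546.
C = 0.5857 × 0.9546 = 0.559 kg/m³.

0.559 kg/m³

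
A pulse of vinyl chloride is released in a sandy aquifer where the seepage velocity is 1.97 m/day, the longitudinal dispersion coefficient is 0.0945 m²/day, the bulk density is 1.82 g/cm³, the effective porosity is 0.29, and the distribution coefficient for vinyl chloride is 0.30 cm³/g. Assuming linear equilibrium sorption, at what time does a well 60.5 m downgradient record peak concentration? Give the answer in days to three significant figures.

Retardation factor R = 1 + ρ_b·K_d/n = 1 + 1.82 × 0.30/0.29 = 2.883.
Sorption retards both mechanisms: v_R = v/R = 0.6833 m/day, D_R = D/R = 0.03278 m²/day.
Peak time from v_R²t² + 2D_R t − x² = 0: t = (√(D_R² + v_R²x²) − D_R)/v_R².
√(D_R² + v_R²x²) = √(0.03278² + 0.6833² × 60.5²) = 41.34; v_R² = 0.4669.
t = (41.34 − 0.03278)/0.4669 = 88.5 days.

88.5 days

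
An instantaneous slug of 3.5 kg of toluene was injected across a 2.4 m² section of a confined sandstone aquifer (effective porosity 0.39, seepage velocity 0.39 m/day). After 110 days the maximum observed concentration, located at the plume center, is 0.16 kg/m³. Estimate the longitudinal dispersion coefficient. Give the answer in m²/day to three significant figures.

0.395 m²/day

At the plume center C_max = M/(n_e·A·√(4πDt)), so D = M²/(4πt·(n_e·A·C_max)²).
n_e·A·C_max = 0.39 × 2.4 × 0.16 = 0.1498 kg/m.
D = 3.5²/(4π × 110 × 0.1498²) = 0.395 m²/day.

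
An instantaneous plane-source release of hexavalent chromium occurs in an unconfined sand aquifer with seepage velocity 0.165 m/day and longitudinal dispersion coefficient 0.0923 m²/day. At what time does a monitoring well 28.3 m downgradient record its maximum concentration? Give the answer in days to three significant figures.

168 days

For the 1D instantaneous-source solution, setting ∂C/∂t = 0 at fixed x gives v²t² + 2Dt − x² = 0, so t = (√(D² + v²x²) − D)/v².
√(D² + v²x²) = √(0.0923² + 0.165² × 28.3²) = 4.670; v² = 0.027225.
t = (4.670 − 0.0923)/0.027225 = 168 days (vs. the pure-advection estimate x/v = 172 d).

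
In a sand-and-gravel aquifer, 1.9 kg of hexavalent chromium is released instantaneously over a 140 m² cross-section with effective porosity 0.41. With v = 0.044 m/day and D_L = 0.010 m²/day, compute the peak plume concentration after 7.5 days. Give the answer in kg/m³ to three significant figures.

The peak of an instantaneous 1D plume sits at x = vt; there the Gaussian factor is 1 and C_max = M/(n_e·A·√(4πDt)), where n_e·A is the pore area the mass is dissolved in.
√(4πDt) = √(4π × 0.010 × 7.5) = 0.9708 m, so C_max = 1.9/(0.41 × 140 × 0.9708) = 0.0341 kg/m³.

0.0341 kg/m³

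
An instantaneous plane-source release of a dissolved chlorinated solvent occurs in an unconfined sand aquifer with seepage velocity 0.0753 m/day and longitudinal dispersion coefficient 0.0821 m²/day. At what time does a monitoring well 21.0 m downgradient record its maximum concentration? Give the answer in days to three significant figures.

265 days

For the 1D instantaneous-source solution, setting ∂C/∂t = 0 at fixed x gives v²t² + 2Dt − x² = 0, so t = (√(D² + v²x²) − D)/v².
√(D² + v²x²) = √(0.0821² + 0.0753² × 21.0²) = 1.583; v² = 0.00567009.
t = (1.583 − 0.0821)/0.00567009 = 265 days (vs. the pure-advection estimate x/v = 279 d).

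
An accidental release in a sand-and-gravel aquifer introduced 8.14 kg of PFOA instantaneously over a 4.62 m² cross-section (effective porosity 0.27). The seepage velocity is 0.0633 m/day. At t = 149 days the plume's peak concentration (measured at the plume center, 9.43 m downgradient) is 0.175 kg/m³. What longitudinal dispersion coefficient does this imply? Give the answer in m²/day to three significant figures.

At the plume center C_max = M/(n_e·A·√(4πDt)), so D = M²/(4πt·(n_e·A·C_max)²).
n_e·A·C_max = 0.27 × 4.62 × 0.175 = 0.2183 kg/m.
D = 8.14²/(4π × 149 × 0.2183²) = 0.743 m²/day.

0.743 m²/day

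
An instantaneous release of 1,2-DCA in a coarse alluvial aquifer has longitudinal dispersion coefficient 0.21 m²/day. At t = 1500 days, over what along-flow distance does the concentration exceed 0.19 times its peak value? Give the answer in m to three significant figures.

91.5 m

The plume is Gaussian with σ = √(2Dt) = √(2 × 0.21 × 1500) = 25.10 m.
C/C_peak = exp(−Δx²/(2σ²)) = 0.19 ⇒ Δx = σ·√(−2 ln 0.19) = 25.10 × 1.822 = 45.73 m.
Width = 2Δx = 91.5 m.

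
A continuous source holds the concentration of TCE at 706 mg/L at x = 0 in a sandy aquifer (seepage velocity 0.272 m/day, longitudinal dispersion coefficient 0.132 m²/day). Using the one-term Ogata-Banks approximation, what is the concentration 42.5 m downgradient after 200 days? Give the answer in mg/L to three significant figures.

For a continuous step input, C/C₀ ≈ ½·erfc((x−vt)/(2√(Dt))).
vt = 0.272 × 200 = 54.4 m and 2√(Dt) = 2√(0.132 × 200) = 10.28 m.
Argument (x−vt)/(2√(Dt)) = (42.5 − 54.4)/10.28 = -1.158; ½·erfc(-1.158) = 0.9493.
C = 706 × 0.9493 = 670 mg/L.

670 mg/L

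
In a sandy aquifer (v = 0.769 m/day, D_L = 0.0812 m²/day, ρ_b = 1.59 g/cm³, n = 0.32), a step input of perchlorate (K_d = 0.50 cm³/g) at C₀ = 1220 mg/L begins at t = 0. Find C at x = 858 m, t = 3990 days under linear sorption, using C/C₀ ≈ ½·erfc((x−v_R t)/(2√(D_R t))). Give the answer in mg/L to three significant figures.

Retardation factor R = 1 + ρ_b·K_d/n = 1 + 1.59 × 0.50/0.32 = 3.484.
Sorption retards both mechanisms: v_R = v/R = 0.2207 m/day, D_R = D/R = 0.02331 m²/day.
v_R·t = 0.2207 × 3990 = 880.593 m; 2√(D_R t) = 19.29 m; argument = (858 − 880.593)/19.29 = -1.171.
C = C₀ × ½·erfc(-1.171) = 1220 × 0.9511 = 1160 mg/L.

1160 mg/L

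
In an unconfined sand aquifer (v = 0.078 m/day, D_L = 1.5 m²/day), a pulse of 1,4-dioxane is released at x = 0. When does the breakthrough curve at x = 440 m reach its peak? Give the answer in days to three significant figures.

For the 1D instantaneous-source solution, setting ∂C/∂t = 0 at fixed x gives v²t² + 2Dt − x² = 0, so t = (√(D² + v²x²) − D)/v².
√(D² + v²x²) = √(1.5² + 0.078² × 440²) = 34.35; v² = 0.006084.
t = (34.35 − 1.5)/0.006084 = 5400 days (vs. the pure-advection estimate x/v = 5640 d).

5400 days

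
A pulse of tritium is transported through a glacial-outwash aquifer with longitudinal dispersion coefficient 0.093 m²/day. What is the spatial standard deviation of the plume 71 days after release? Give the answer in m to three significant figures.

3.63 m

Dispersive spreading gives a Gaussian with σ² = 2Dt; advection only shifts the center.
σ = √(2 × 0.093 × 71) = 3.63 m.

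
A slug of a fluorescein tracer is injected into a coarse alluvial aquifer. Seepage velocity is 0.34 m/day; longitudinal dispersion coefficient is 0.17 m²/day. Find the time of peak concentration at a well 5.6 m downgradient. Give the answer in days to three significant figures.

15.1 days

For the 1D instantaneous-source solution, setting ∂C/∂t = 0 at fixed x gives v²t² + 2Dt − x² = 0, so t = (√(D² + v²x²) − D)/v².
√(D² + v²x²) = √(0.17² + 0.34² × 5.6²) = 1.912; v² = 0.1156.
t = (1.912 − 0.17)/0.1156 = 15.1 days (vs. the pure-advection estimate x/v = 16.5 d).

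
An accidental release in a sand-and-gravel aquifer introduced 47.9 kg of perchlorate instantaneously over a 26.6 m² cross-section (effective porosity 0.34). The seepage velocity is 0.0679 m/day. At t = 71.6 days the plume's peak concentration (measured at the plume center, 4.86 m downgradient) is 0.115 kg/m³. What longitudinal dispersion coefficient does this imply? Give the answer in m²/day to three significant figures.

2.36 m²/day

At the plume center C_max = M/(n_e·A·√(4πDt)), so D = M²/(4πt·(n_e·A·C_max)²).
n_e·A·C_max = 0.34 × 26.6 × 0.115 = 1.040 kg/m.
D = 47.9²/(4π × 71.6 × 1.040²) = 2.36 m²/day.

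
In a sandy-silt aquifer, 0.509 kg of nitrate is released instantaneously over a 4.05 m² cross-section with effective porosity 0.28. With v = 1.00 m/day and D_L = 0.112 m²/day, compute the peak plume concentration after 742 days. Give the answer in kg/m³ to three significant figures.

0.0139 kg/m³

The peak of an instantaneous 1D plume sits at x = vt; there the Gaussian factor is 1 and C_max = M/(n_e·A·√(4πDt)), where n_e·A is the pore area the mass is dissolved in.
√(4πDt) = √(4π × 0.112 × 742) = 32.32 m, so C_max = 0.509/(0.28 × 4.05 × 32.32) = 0.0139 kg/m³.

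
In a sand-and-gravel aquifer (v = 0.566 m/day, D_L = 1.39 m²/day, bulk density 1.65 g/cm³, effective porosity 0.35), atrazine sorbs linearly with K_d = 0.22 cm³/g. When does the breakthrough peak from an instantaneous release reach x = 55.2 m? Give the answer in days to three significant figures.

190 days

Retardation factor R = 1 + ρ_b·K_d/n = 1 + 1.65 × 0.22/0.35 = 2.037.
Sorption retards both mechanisms: v_R = v/R = 0.2779 m/day, D_R = D/R = 0.6824 m²/day.
Peak time from v_R²t² + 2D_R t − x² = 0: t = (√(D_R² + v_R²x²) − D_R)/v_R².
√(D_R² + v_R²x²) = √(0.6824² + 0.2779² × 55.2²) = 15.36; v_R² = 0.07723.
t = (15.36 − 0.6824)/0.07723 = 190 days.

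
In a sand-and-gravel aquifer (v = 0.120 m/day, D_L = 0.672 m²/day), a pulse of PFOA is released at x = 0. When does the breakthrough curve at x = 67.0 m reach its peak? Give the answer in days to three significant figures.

For the 1D instantaneous-source solution, setting ∂C/∂t = 0 at fixed x gives v²t² + 2Dt − x² = 0, so t = (√(D² + v²x²) − D)/v².
√(D² + v²x²) = √(0.672² + 0.120² × 67.0²) = 8.068; v² = 0.0144.
t = (8.068 − 0.672)/0.0144 = 514 days (vs. the pure-advection estimate x/v = 558 d).

514 days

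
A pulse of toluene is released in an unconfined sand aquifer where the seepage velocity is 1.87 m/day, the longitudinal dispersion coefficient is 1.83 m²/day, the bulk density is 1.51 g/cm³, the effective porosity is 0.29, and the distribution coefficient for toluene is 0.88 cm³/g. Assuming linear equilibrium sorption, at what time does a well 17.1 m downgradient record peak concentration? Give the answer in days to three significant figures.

48.2 days

Retardation factor R = 1 + ρ_b·K_d/n = 1 + 1.51 × 0.88/0.29 = 5.582.
Sorption retards both mechanisms: v_R = v/R = 0.3350 m/day, D_R = D/R = 0.3278 m²/day.
Peak time from v_R²t² + 2D_R t − x² = 0: t = (√(D_R² + v_R²x²) − D_R)/v_R².
√(D_R² + v_R²x²) = √(0.3278² + 0.3350² × 17.1²) = 5.738; v_R² = 0.1122.
t = (5.738 − 0.3278)/0.1122 = 48.2 days.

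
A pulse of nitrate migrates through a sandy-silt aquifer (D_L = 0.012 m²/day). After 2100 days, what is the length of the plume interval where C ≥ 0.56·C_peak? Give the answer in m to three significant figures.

The plume is Gaussian with σ = √(2Dt) = √(2 × 0.012 × 2100) = 7.099 m.
C/C_peak = exp(−Δx²/(2σ²)) = 0.56 ⇒ Δx = σ·√(−2 ln 0.56) = 7.099 × 1.077 = 7.646 m.
Width = 2Δx = 15.3 m.

15.3 m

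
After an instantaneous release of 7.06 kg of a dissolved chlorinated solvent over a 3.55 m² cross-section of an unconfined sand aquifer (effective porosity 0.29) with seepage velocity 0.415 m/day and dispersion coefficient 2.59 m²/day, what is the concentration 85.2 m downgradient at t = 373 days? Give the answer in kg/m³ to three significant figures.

For an instantaneous plane source, C(x,t) = M/(n_e·A·√(4πDt)) · exp(−(x−vt)²/(4Dt)), with n_e·A the pore (flow) area.
Plume center vt = 0.415 × 373 = 154.795 m, so the well at 85.2 m is 69.595 m upgradient of the peak.
√(4πDt) = 110.2 m, giving peak height M/(n_e·A·√(4πDt)) = 7.06/(0.29 × 3.55 × 110.2) = 0.06223 kg/m³.
(x−vt)²/(4Dt) = (-69.595)²/(4 × 2.59 × 373) = 1.253; exp(−1.253) = 0.2856.
C = 0.06223 × 0.2856 = 0.0178 kg/m³.

0.0178 kg/m³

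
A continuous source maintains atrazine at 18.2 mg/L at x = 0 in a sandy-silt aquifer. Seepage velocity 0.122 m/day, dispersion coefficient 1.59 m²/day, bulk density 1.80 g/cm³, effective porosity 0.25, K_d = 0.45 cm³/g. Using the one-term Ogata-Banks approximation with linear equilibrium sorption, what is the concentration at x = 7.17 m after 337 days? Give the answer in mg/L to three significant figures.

Retardation factor R = 1 + ρ_b·K_d/n = 1 + 1.80 × 0.45/0.25 = 4.240.
Sorption retards both mechanisms: v_R = v/R = 0.02877 m/day, D_R = D/R = 0.3750 m²/day.
v_R·t = 0.02877 × 337 = 9.69549 m; 2√(D_R t) = 22.48 m; argument = (7.17 − 9.69549)/22.48 = -0.1123.
C = C₀ × ½·erfc(-0.1123) = 18.2 × 0.5631 = 10.2 mg/L.

10.2 mg/L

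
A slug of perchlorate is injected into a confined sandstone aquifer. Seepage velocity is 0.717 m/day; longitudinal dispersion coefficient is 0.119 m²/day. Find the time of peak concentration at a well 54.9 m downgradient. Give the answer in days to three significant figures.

For the 1D instantaneous-source solution, setting ∂C/∂t = 0 at fixed x gives v²t² + 2Dt − x² = 0, so t = (√(D² + v²x²) − D)/v².
√(D² + v²x²) = √(0.119² + 0.717² × 54.9²) = 39.36; v² = 0.514089.
t = (39.36 − 0.119)/0.514089 = 76.3 days (vs. the pure-advection estimate x/v = 76.6 d).

76.3 days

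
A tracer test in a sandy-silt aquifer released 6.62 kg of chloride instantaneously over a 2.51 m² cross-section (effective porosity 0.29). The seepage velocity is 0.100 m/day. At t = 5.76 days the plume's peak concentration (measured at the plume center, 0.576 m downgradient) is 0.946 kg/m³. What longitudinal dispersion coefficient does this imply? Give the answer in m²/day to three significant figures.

At the plume center C_max = M/(n_e·A·√(4πDt)), so D = M²/(4πt·(n_e·A·C_max)²).
n_e·A·C_max = 0.29 × 2.51 × 0.946 = 0.6886 kg/m.
D = 6.62²/(4π × 5.76 × 0.6886²) = 1.28 m²/day.

1.28 m²/day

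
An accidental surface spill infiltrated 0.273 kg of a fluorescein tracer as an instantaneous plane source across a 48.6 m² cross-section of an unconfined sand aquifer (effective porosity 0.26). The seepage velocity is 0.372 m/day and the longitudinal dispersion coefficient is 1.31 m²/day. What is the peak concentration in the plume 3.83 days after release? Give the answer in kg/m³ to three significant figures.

The peak of an instantaneous 1D plume sits at x = vt; there the Gaussian factor is 1 and C_max = M/(n_e·A·√(4πDt)), where n_e·A is the pore area the mass is dissolved in.
√(4πDt) = √(4π × 1.31 × 3.83) = 7.940 m, so C_max = 0.273/(0.26 × 48.6 × 7.940) = 0.00272 kg/m³.

0.00272 kg/m³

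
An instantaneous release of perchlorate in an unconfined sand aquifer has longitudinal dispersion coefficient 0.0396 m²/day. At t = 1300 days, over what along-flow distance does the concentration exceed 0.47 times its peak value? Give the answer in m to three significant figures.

24.9 m

The plume is Gaussian with σ = √(2Dt) = √(2 × 0.0396 × 1300) = 10.15 m.
C/C_peak = exp(−Δx²/(2σ²)) = 0.47 ⇒ Δx = σ·√(−2 ln 0.47) = 10.15 × 1.229 = 12.47 m.
Width = 2Δx = 24.9 m.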